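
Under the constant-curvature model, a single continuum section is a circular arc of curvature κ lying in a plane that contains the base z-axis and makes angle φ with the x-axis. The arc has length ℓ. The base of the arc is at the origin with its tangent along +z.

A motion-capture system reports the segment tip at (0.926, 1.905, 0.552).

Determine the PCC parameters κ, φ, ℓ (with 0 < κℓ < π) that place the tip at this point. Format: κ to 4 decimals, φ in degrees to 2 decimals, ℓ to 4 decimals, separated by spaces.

ρ = √(x²+y²) = √(0.926² + 1.905²) = 2.11814
φ = atan2(y, x) mod 360° = atan2(1.905, 0.926) = 64.0761°
|p|² = ρ² + z² = 2.11814² + 0.552² = 4.79120
κ = 2ρ / |p|² = 2×2.11814 / 4.79120 = 0.88418
θ = 2·atan2(ρ, z) = 2·atan2(2.11814, 0.552) = 2.63172 rad
ℓ = θ/κ = 2.63172/0.88418 = 2.97646

0.8842 64.08 2.9765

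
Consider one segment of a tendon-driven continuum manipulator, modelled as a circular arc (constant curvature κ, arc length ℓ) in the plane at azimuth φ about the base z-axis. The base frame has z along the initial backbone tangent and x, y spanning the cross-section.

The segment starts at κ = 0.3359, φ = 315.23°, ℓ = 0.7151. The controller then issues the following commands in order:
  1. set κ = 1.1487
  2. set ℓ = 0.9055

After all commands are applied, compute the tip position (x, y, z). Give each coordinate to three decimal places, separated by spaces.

initial: κ=0.3359, φ=315.23°, ℓ=0.7151
cmd 1: set κ=1.1487 → (κ,φ,ℓ)=(1.1487,315.23°,0.7151) → tip=(0.1970,-0.1955,0.6374)
cmd 2: set ℓ=0.9055 → (κ,φ,ℓ)=(1.1487,315.23°,0.9055) → tip=(0.3053,-0.3028,0.7508)

0.305 -0.303 0.751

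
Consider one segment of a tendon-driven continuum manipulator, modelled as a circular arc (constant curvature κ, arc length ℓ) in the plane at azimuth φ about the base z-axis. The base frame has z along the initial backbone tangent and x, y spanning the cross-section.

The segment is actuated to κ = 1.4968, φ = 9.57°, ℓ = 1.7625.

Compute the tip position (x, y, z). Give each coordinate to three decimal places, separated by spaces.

θ = κ·ℓ = 1.4968 × 1.7625 = 2.63811 rad
ρ = (1 − cos θ)/κ = (1 − -0.87591)/1.4968 = 1.25328
z = sin θ / κ = 0.48248/1.4968 = 0.32234
x = ρ cos φ = 1.25328 × cos(9.57°) = 1.23584
y = ρ sin φ = 1.25328 × sin(9.57°) = 0.20836

1.236 0.208 0.322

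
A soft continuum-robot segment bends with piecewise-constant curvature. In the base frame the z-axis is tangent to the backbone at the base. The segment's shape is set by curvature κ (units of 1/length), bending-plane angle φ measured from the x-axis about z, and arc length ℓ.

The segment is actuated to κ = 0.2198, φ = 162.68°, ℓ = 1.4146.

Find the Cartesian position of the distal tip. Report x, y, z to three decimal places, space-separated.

θ = κ·ℓ = 0.2198 × 1.4146 = 0.31093 rad
ρ = (1 − cos θ)/κ = (1 − 0.95205)/0.2198 = 0.21815
z = sin θ / κ = 0.30594/0.2198 = 1.39192
x = ρ cos φ = 0.21815 × cos(162.68°) = -0.20826
y = ρ sin φ = 0.21815 × sin(162.68°) = 0.06495

-0.208 0.065 1.392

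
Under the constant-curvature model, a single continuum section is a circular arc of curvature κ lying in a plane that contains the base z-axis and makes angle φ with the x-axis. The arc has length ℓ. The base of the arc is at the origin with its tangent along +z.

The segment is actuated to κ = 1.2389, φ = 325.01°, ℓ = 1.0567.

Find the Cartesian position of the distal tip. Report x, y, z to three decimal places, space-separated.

0.490 -0.343 0.780

θ = κ·ℓ = 1.2389 × 1.0567 = 1.30915 rad
ρ = (1 − cos θ)/κ = (1 − 0.25868)/1.2389 = 0.59837
z = sin θ / κ = 0.96596/1.2389 = 0.77970
x = ρ cos φ = 0.59837 × cos(325.01°) = 0.49022
y = ρ sin φ = 0.59837 × sin(325.01°) = -0.34313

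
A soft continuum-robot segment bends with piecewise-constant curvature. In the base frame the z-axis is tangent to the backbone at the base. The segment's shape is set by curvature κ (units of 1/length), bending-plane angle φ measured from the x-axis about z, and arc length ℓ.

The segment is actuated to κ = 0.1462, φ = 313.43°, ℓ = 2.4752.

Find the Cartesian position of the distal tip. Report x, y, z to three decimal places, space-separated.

θ = κ·ℓ = 0.1462 × 2.4752 = 0.36187 rad
ρ = (1 − cos θ)/κ = (1 − 0.93523)/0.1462 = 0.44299
z = sin θ / κ = 0.35403/0.1462 = 2.42153
x = ρ cos φ = 0.44299 × cos(313.43°) = 0.30454
y = ρ sin φ = 0.44299 × sin(313.43°) = -0.32171

0.305 -0.322 2.422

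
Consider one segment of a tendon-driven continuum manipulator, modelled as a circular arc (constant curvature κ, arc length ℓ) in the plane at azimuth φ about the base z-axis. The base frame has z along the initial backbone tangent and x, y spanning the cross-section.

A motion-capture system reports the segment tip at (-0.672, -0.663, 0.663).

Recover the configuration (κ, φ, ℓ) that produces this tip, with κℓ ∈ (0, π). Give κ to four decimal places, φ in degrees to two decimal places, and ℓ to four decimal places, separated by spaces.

ρ = √(x²+y²) = √(-0.672² + -0.663²) = 0.94401
φ = atan2(y, x) mod 360° = atan2(-0.663, -0.672) = 224.6137°
|p|² = ρ² + z² = 0.94401² + 0.663² = 1.33072
κ = 2ρ / |p|² = 2×0.94401 / 1.33072 = 1.41879
θ = 2·atan2(ρ, z) = 2·atan2(0.94401, 0.663) = 1.91702 rad
ℓ = θ/κ = 1.91702/1.41879 = 1.35117

1.4188 224.61 1.3512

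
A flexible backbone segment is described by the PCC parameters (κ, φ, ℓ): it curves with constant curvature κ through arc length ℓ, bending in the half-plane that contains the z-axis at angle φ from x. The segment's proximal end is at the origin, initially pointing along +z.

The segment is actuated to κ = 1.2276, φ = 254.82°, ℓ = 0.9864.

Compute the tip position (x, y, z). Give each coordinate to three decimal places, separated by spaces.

θ = κ·ℓ = 1.2276 × 0.9864 = 1.21090 rad
ρ = (1 − cos θ)/κ = (1 − 0.35217)/1.2276 = 0.52772
z = sin θ / κ = 0.93593/1.2276 = 0.76241
x = ρ cos φ = 0.52772 × cos(254.82°) = -0.13818
y = ρ sin φ = 0.52772 × sin(254.82°) = -0.50931

-0.138 -0.509 0.762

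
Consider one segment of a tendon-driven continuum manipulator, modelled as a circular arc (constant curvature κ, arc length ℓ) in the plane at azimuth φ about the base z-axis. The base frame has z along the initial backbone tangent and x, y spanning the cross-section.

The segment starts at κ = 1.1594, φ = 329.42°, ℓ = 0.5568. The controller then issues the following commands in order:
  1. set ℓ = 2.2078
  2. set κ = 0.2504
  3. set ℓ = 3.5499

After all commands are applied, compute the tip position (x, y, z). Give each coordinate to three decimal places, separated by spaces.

1.271 -0.751 3.101

initial: κ=1.1594, φ=329.42°, ℓ=0.5568
cmd 1: set ℓ=2.2078 → (κ,φ,ℓ)=(1.1594,329.42°,2.2078) → tip=(1.3629,-0.8054,0.4740)
cmd 2: set κ=0.2504 → (κ,φ,ℓ)=(0.2504,329.42°,2.2078) → tip=(0.5122,-0.3026,2.0970)
cmd 3: set ℓ=3.5499 → (κ,φ,ℓ)=(0.2504,329.42°,3.5499) → tip=(1.2712,-0.7512,3.1005)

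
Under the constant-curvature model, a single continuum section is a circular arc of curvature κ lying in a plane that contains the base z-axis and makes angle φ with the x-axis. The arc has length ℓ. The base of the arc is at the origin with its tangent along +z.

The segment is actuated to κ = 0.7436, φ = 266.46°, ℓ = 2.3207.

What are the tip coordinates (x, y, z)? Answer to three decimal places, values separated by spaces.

-0.096 -1.549 1.329

θ = κ·ℓ = 0.7436 × 2.3207 = 1.72567 rad
ρ = (1 − cos θ)/κ = (1 − -0.15426)/0.7436 = 1.55226
z = sin θ / κ = 0.98803/0.7436 = 1.32871
x = ρ cos φ = 1.55226 × cos(266.46°) = -0.09584
y = ρ sin φ = 1.55226 × sin(266.46°) = -1.54929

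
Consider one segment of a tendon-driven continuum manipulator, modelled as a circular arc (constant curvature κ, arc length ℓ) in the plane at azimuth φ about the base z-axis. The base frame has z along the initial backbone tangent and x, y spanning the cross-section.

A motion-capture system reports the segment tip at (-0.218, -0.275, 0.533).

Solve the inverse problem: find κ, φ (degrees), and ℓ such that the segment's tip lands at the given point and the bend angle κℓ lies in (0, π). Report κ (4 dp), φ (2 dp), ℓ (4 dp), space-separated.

ρ = √(x²+y²) = √(-0.218² + -0.275²) = 0.35093
φ = atan2(y, x) mod 360° = atan2(-0.275, -0.218) = 231.5952°
|p|² = ρ² + z² = 0.35093² + 0.533² = 0.40724
κ = 2ρ / |p|² = 2×0.35093 / 0.40724 = 1.72344
θ = 2·atan2(ρ, z) = 2·atan2(0.35093, 0.533) = 1.16451 rad
ℓ = θ/κ = 1.16451/1.72344 = 0.67569

1.7234 231.60 0.6757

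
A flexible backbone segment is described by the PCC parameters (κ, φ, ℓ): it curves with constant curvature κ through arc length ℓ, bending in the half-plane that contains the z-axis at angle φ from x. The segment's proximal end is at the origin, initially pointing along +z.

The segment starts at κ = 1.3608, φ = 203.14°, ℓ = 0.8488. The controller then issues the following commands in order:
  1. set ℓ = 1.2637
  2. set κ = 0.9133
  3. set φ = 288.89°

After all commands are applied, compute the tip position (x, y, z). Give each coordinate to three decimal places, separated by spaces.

0.211 -0.617 1.001

initial: κ=1.3608, φ=203.14°, ℓ=0.8488
cmd 1: set ℓ=1.2637 → (κ,φ,ℓ)=(1.3608,203.14°,1.2637) → tip=(-0.7760,-0.3316,0.7267)
cmd 2: set κ=0.9133 → (κ,φ,ℓ)=(0.9133,203.14°,1.2637) → tip=(-0.5994,-0.2561,1.0013)
cmd 3: set φ=288.89° → (κ,φ,ℓ)=(0.9133,288.89°,1.2637) → tip=(0.2110,-0.6167,1.0013)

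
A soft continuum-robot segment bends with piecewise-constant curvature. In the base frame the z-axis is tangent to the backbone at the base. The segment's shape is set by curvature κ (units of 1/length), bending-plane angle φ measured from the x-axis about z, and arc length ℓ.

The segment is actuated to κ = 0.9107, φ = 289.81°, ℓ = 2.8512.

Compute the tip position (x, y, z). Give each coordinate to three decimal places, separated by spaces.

θ = κ·ℓ = 0.9107 × 2.8512 = 2.59659 rad
ρ = (1 − cos θ)/κ = (1 − -0.85512)/0.9107 = 2.03703
z = sin θ / κ = 0.51842/0.9107 = 0.56926
x = ρ cos φ = 2.03703 × cos(289.81°) = 0.69035
y = ρ sin φ = 2.03703 × sin(289.81°) = -1.91648

0.690 -1.916 0.569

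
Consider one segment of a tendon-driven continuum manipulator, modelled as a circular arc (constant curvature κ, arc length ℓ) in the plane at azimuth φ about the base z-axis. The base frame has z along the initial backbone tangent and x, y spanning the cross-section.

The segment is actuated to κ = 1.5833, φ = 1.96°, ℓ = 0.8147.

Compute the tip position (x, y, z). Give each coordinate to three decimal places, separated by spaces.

0.456 0.016 0.607

θ = κ·ℓ = 1.5833 × 0.8147 = 1.28991 rad
ρ = (1 − cos θ)/κ = (1 − 0.27720)/1.5833 = 0.45651
z = sin θ / κ = 0.96081/1.5833 = 0.60684
x = ρ cos φ = 0.45651 × cos(1.96°) = 0.45625
y = ρ sin φ = 0.45651 × sin(1.96°) = 0.01561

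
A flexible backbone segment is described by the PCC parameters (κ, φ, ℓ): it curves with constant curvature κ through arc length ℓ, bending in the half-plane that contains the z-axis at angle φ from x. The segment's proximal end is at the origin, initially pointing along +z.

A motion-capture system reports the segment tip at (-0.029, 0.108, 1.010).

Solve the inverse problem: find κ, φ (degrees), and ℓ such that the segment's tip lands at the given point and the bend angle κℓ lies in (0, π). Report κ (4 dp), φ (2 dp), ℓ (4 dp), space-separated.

0.2166 105.03 1.0182

ρ = √(x²+y²) = √(-0.029² + 0.108²) = 0.11183
φ = atan2(y, x) mod 360° = atan2(0.108, -0.029) = 105.0304°
|p|² = ρ² + z² = 0.11183² + 1.010² = 1.03260
κ = 2ρ / |p|² = 2×0.11183 / 1.03260 = 0.21659
θ = 2·atan2(ρ, z) = 2·atan2(0.11183, 1.010) = 0.22054 rad
ℓ = θ/κ = 0.22054/0.21659 = 1.01823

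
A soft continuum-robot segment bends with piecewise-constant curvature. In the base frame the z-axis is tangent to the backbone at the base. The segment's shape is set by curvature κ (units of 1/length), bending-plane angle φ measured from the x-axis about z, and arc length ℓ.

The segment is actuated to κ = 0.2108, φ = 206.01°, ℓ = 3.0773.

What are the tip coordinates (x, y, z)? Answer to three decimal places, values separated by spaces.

θ = κ·ℓ = 0.2108 × 3.0773 = 0.64869 rad
ρ = (1 − cos θ)/κ = (1 − 0.79687)/0.2108 = 0.96360
z = sin θ / κ = 0.60415/0.2108 = 2.86597
x = ρ cos φ = 0.96360 × cos(206.01°) = -0.86600
y = ρ sin φ = 0.96360 × sin(206.01°) = -0.42257

-0.866 -0.423 2.866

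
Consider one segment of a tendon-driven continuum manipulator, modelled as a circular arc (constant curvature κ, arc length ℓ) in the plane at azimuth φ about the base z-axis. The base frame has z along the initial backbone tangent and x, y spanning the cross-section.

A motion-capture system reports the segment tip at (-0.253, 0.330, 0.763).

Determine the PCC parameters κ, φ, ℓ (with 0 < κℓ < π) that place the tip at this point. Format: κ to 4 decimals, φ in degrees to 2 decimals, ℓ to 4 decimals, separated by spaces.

ρ = √(x²+y²) = √(-0.253² + 0.330²) = 0.41582
φ = atan2(y, x) mod 360° = atan2(0.330, -0.253) = 127.4762°
|p|² = ρ² + z² = 0.41582² + 0.763² = 0.75508
κ = 2ρ / |p|² = 2×0.41582 / 0.75508 = 1.10140
θ = 2·atan2(ρ, z) = 2·atan2(0.41582, 0.763) = 0.99797 rad
ℓ = θ/κ = 0.99797/1.10140 = 0.90609

1.1014 127.48 0.9061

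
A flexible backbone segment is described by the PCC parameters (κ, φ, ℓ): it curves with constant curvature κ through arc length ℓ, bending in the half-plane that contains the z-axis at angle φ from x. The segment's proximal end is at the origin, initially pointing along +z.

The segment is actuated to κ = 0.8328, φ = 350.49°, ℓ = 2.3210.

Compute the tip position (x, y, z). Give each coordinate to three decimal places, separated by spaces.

θ = κ·ℓ = 0.8328 × 2.3210 = 1.93293 rad
ρ = (1 − cos θ)/κ = (1 − -0.35427)/0.8328 = 1.62616
z = sin θ / κ = 0.93514/0.8328 = 1.12289
x = ρ cos φ = 1.62616 × cos(350.49°) = 1.60382
y = ρ sin φ = 1.62616 × sin(350.49°) = -0.26867

1.604 -0.269 1.123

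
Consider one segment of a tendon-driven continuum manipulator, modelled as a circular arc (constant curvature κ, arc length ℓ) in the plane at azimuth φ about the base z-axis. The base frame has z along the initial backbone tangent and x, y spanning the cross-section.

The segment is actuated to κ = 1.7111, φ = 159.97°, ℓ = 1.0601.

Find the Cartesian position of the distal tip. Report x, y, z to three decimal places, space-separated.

-0.681 0.248 0.567

θ = κ·ℓ = 1.7111 × 1.0601 = 1.81394 rad
ρ = (1 − cos θ)/κ = (1 − -0.24075)/1.7111 = 0.72512
z = sin θ / κ = 0.97059/1.7111 = 0.56723
x = ρ cos φ = 0.72512 × cos(159.97°) = -0.68126
y = ρ sin φ = 0.72512 × sin(159.97°) = 0.24836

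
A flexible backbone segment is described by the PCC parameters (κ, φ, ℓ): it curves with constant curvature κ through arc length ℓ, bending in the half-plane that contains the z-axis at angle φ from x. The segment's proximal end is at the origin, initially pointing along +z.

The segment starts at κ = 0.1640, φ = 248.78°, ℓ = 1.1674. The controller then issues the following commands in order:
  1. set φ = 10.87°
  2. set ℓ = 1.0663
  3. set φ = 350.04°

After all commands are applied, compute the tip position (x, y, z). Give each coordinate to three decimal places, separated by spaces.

0.092 -0.016 1.061

initial: κ=0.1640, φ=248.78°, ℓ=1.1674
cmd 1: set φ=10.87° → (κ,φ,ℓ)=(0.1640,10.87°,1.1674) → tip=(0.1094,0.0210,1.1603)
cmd 2: set ℓ=1.0663 → (κ,φ,ℓ)=(0.1640,10.87°,1.0663) → tip=(0.0913,0.0175,1.0609)
cmd 3: set φ=350.04° → (κ,φ,ℓ)=(0.1640,350.04°,1.0663) → tip=(0.0916,-0.0161,1.0609)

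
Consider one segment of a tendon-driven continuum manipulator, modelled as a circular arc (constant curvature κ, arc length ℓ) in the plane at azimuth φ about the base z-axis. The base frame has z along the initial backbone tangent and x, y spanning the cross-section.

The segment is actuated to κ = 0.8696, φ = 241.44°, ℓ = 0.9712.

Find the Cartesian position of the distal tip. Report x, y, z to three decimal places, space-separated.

-0.185 -0.339 0.860

θ = κ·ℓ = 0.8696 × 0.9712 = 0.84456 rad
ρ = (1 − cos θ)/κ = (1 − 0.66406)/0.8696 = 0.38631
z = sin θ / κ = 0.74768/0.8696 = 0.85979
x = ρ cos φ = 0.38631 × cos(241.44°) = -0.18469
y = ρ sin φ = 0.38631 × sin(241.44°) = -0.33930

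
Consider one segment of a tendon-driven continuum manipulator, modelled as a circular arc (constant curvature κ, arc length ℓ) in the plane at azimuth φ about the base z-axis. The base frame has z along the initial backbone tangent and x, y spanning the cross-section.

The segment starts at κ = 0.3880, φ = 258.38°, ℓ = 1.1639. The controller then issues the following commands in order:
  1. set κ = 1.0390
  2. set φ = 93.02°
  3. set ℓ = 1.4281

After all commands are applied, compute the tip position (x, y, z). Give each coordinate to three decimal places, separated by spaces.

initial: κ=0.3880, φ=258.38°, ℓ=1.1639
cmd 1: set κ=1.0390 → (κ,φ,ℓ)=(1.0390,258.38°,1.1639) → tip=(-0.1253,-0.6093,0.9003)
cmd 2: set φ=93.02° → (κ,φ,ℓ)=(1.0390,93.02°,1.1639) → tip=(-0.0328,0.6212,0.9003)
cmd 3: set ℓ=1.4281 → (κ,φ,ℓ)=(1.0390,93.02°,1.4281) → tip=(-0.0463,0.8776,0.9588)

-0.046 0.878 0.959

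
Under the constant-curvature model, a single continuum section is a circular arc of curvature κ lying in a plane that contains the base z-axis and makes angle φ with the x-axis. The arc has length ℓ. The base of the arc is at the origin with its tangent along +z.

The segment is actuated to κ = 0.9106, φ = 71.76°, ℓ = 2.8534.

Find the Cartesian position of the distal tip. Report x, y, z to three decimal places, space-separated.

θ = κ·ℓ = 0.9106 × 2.8534 = 2.59831 rad
ρ = (1 − cos θ)/κ = (1 − -0.85601)/0.9106 = 2.03823
z = sin θ / κ = 0.51695/0.9106 = 0.56770
x = ρ cos φ = 2.03823 × cos(71.76°) = 0.63796
y = ρ sin φ = 2.03823 × sin(71.76°) = 1.93582

0.638 1.936 0.568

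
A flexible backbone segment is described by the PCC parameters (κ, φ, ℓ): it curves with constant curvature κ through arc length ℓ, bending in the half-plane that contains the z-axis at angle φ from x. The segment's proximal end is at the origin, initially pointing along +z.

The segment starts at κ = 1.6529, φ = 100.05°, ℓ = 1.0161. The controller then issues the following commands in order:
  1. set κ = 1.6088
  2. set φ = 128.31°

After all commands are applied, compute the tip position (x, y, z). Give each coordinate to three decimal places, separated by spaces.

-0.410 0.519 0.620

initial: κ=1.6529, φ=100.05°, ℓ=1.0161
cmd 1: set κ=1.6088 → (κ,φ,ℓ)=(1.6088,100.05°,1.0161) → tip=(-0.1154,0.6511,0.6203)
cmd 2: set φ=128.31° → (κ,φ,ℓ)=(1.6088,128.31°,1.0161) → tip=(-0.4099,0.5189,0.6203)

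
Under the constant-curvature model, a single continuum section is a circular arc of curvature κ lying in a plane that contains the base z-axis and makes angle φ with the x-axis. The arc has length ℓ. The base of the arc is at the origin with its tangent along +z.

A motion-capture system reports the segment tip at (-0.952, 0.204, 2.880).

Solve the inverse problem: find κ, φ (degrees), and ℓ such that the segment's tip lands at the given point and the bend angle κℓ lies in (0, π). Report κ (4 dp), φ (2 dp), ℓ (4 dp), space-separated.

ρ = √(x²+y²) = √(-0.952² + 0.204²) = 0.97361
φ = atan2(y, x) mod 360° = atan2(0.204, -0.952) = 167.9052°
|p|² = ρ² + z² = 0.97361² + 2.880² = 9.24232
κ = 2ρ / |p|² = 2×0.97361 / 9.24232 = 0.21069
θ = 2·atan2(ρ, z) = 2·atan2(0.97361, 2.880) = 0.65200 rad
ℓ = θ/κ = 0.65200/0.21069 = 3.09464

0.2107 167.91 3.0946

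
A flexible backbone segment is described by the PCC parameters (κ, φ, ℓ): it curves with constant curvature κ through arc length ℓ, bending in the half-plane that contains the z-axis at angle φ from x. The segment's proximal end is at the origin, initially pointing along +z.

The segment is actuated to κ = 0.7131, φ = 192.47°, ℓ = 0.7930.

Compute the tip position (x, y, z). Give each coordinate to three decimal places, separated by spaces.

-0.213 -0.047 0.751

θ = κ·ℓ = 0.7131 × 0.7930 = 0.56549 rad
ρ = (1 − cos θ)/κ = (1 − 0.84433)/0.7131 = 0.21830
z = sin θ / κ = 0.53583/0.7131 = 0.75141
x = ρ cos φ = 0.21830 × cos(192.47°) = -0.21315
y = ρ sin φ = 0.21830 × sin(192.47°) = -0.04714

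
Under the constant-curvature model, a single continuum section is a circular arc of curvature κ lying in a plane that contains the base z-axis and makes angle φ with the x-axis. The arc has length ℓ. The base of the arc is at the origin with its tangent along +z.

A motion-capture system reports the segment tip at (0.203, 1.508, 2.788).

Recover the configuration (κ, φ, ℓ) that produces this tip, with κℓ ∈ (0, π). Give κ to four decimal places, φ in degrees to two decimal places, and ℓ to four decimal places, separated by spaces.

ρ = √(x²+y²) = √(0.203² + 1.508²) = 1.52160
φ = atan2(y, x) mod 360° = atan2(1.508, 0.203) = 82.3332°
|p|² = ρ² + z² = 1.52160² + 2.788² = 10.08822
κ = 2ρ / |p|² = 2×1.52160 / 10.08822 = 0.30166
θ = 2·atan2(ρ, z) = 2·atan2(1.52160, 2.788) = 0.99918 rad
ℓ = θ/κ = 0.99918/0.30166 = 3.31227

0.3017 82.33 3.3123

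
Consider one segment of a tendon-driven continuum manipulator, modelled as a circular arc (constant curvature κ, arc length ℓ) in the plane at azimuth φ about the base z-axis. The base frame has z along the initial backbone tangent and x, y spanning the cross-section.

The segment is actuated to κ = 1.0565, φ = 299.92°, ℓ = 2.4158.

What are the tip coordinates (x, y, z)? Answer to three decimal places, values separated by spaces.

θ = κ·ℓ = 1.0565 × 2.4158 = 2.55229 rad
ρ = (1 − cos θ)/κ = (1 − -0.83133)/1.0565 = 1.73339
z = sin θ / κ = 0.55578/1.0565 = 0.52606
x = ρ cos φ = 1.73339 × cos(299.92°) = 0.86460
y = ρ sin φ = 1.73339 × sin(299.92°) = -1.50237

0.865 -1.502 0.526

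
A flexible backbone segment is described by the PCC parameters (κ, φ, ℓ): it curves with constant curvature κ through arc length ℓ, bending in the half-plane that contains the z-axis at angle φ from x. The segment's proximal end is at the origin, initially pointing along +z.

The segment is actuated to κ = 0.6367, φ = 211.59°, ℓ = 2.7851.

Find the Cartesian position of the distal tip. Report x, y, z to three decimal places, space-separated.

θ = κ·ℓ = 0.6367 × 2.7851 = 1.77327 rad
ρ = (1 − cos θ)/κ = (1 − -0.20110)/0.6367 = 1.88644
z = sin θ / κ = 0.97957/0.6367 = 1.53851
x = ρ cos φ = 1.88644 × cos(211.59°) = -1.60690
y = ρ sin φ = 1.88644 × sin(211.59°) = -0.98819

-1.607 -0.988 1.539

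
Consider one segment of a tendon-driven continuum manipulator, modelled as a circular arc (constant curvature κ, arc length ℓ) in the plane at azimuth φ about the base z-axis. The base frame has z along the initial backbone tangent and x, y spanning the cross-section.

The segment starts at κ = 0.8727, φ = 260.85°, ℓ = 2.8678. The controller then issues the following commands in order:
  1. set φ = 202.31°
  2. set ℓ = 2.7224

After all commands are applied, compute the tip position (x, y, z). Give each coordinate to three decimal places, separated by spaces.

-1.824 -0.749 0.794

initial: κ=0.8727, φ=260.85°, ℓ=2.8678
cmd 1: set φ=202.31° → (κ,φ,ℓ)=(0.8727,202.31°,2.8678) → tip=(-1.9111,-0.7842,0.6833)
cmd 2: set ℓ=2.7224 → (κ,φ,ℓ)=(0.8727,202.31°,2.7224) → tip=(-1.8243,-0.7486,0.7942)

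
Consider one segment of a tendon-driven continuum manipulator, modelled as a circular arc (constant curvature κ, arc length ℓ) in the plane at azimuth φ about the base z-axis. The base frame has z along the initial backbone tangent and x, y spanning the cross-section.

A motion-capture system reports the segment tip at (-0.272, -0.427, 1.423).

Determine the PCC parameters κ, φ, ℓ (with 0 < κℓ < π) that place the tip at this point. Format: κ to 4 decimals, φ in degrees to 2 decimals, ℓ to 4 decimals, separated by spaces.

0.4439 237.50 1.5402

ρ = √(x²+y²) = √(-0.272² + -0.427²) = 0.50627
φ = atan2(y, x) mod 360° = atan2(-0.427, -0.272) = 237.5028°
|p|² = ρ² + z² = 0.50627² + 1.423² = 2.28124
κ = 2ρ / |p|² = 2×0.50627 / 2.28124 = 0.44386
θ = 2·atan2(ρ, z) = 2·atan2(0.50627, 1.423) = 0.68363 rad
ℓ = θ/κ = 0.68363/0.44386 = 1.54020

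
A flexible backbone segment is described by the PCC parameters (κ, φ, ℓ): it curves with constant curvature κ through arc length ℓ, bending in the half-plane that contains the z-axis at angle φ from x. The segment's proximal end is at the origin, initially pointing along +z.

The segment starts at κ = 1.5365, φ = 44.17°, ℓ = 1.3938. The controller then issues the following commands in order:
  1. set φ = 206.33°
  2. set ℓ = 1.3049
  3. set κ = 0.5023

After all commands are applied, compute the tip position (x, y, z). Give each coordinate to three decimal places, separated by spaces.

-0.370 -0.183 1.213

initial: κ=1.5365, φ=44.17°, ℓ=1.3938
cmd 1: set φ=206.33° → (κ,φ,ℓ)=(1.5365,206.33°,1.3938) → tip=(-0.8985,-0.4446,0.5477)
cmd 2: set ℓ=1.3049 → (κ,φ,ℓ)=(1.5365,206.33°,1.3049) → tip=(-0.8287,-0.4101,0.5904)
cmd 3: set κ=0.5023 → (κ,φ,ℓ)=(0.5023,206.33°,1.3049) → tip=(-0.3698,-0.1830,1.2135)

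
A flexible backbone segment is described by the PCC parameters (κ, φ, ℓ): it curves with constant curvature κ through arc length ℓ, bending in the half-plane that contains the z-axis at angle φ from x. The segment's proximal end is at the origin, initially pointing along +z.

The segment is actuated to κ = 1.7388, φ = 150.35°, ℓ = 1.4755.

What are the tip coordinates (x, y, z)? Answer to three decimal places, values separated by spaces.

-0.919 0.523 0.313

θ = κ·ℓ = 1.7388 × 1.4755 = 2.56560 rad
ρ = (1 − cos θ)/κ = (1 − -0.83865)/1.7388 = 1.05743
z = sin θ / κ = 0.54467/1.7388 = 0.31324
x = ρ cos φ = 1.05743 × cos(150.35°) = -0.91897
y = ρ sin φ = 1.05743 × sin(150.35°) = 0.52311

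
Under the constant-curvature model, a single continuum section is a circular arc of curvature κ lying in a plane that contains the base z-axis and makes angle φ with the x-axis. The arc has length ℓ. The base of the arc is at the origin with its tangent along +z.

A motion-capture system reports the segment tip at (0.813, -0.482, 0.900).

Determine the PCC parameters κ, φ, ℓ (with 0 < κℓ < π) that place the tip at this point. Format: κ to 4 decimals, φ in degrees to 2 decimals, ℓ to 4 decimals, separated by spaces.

1.1098 329.34 1.4595

ρ = √(x²+y²) = √(0.813² + -0.482²) = 0.94514
φ = atan2(y, x) mod 360° = atan2(-0.482, 0.813) = 329.3377°
|p|² = ρ² + z² = 0.94514² + 0.900² = 1.70329
κ = 2ρ / |p|² = 2×0.94514 / 1.70329 = 1.10978
θ = 2·atan2(ρ, z) = 2·atan2(0.94514, 0.900) = 1.61972 rad
ℓ = θ/κ = 1.61972/1.10978 = 1.45949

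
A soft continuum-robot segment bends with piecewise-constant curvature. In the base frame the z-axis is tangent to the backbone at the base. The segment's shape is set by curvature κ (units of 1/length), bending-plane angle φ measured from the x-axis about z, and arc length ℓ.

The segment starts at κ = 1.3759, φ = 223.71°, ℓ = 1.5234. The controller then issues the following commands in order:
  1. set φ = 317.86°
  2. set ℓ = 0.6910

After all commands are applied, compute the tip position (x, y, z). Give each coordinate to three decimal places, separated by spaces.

initial: κ=1.3759, φ=223.71°, ℓ=1.5234
cmd 1: set φ=317.86° → (κ,φ,ℓ)=(1.3759,317.86°,1.5234) → tip=(0.8092,-0.7322,0.6288)
cmd 2: set ℓ=0.6910 → (κ,φ,ℓ)=(1.3759,317.86°,0.6910) → tip=(0.2258,-0.2043,0.5915)

0.226 -0.204 0.592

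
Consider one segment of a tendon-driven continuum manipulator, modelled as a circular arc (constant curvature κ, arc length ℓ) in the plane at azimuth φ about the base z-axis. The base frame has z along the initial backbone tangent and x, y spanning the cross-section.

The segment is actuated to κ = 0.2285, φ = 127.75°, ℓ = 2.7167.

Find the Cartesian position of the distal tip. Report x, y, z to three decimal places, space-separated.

-0.500 0.646 2.546

θ = κ·ℓ = 0.2285 × 2.7167 = 0.62077 rad
ρ = (1 − cos θ)/κ = (1 − 0.81343)/0.2285 = 0.81649
z = sin θ / κ = 0.58166/0.2285 = 2.54555
x = ρ cos φ = 0.81649 × cos(127.75°) = -0.49987
y = ρ sin φ = 0.81649 × sin(127.75°) = 0.64559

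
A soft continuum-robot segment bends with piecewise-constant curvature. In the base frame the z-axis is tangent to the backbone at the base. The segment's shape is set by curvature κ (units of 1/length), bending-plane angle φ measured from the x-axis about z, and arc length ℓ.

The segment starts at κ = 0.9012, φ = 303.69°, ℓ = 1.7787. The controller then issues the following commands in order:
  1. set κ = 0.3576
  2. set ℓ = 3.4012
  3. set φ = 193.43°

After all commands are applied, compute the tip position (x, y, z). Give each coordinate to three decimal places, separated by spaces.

initial: κ=0.9012, φ=303.69°, ℓ=1.7787
cmd 1: set κ=0.3576 → (κ,φ,ℓ)=(0.3576,303.69°,1.7787) → tip=(0.3033,-0.4550,1.6612)
cmd 2: set ℓ=3.4012 → (κ,φ,ℓ)=(0.3576,303.69°,3.4012) → tip=(1.0127,-1.5190,2.6225)
cmd 3: set φ=193.43° → (κ,φ,ℓ)=(0.3576,193.43°,3.4012) → tip=(-1.7757,-0.4240,2.6225)

-1.776 -0.424 2.623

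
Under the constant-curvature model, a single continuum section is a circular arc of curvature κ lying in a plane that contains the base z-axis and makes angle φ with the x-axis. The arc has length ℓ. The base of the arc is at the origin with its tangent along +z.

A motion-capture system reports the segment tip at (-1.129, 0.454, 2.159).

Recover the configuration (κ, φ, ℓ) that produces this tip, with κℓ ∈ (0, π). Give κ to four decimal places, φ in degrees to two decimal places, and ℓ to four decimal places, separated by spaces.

ρ = √(x²+y²) = √(-1.129² + 0.454²) = 1.21686
φ = atan2(y, x) mod 360° = atan2(0.454, -1.129) = 158.0937°
|p|² = ρ² + z² = 1.21686² + 2.159² = 6.14204
κ = 2ρ / |p|² = 2×1.21686 / 6.14204 = 0.39624
θ = 2·atan2(ρ, z) = 2·atan2(1.21686, 2.159) = 1.02649 rad
ℓ = θ/κ = 1.02649/0.39624 = 2.59056

0.3962 158.09 2.5906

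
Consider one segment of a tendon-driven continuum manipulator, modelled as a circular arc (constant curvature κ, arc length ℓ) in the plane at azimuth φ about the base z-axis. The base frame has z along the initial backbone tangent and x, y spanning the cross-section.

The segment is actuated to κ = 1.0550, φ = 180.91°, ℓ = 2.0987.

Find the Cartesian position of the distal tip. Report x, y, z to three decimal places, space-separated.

-1.516 -0.024 0.758

θ = κ·ℓ = 1.0550 × 2.0987 = 2.21413 rad
ρ = (1 − cos θ)/κ = (1 − -0.59986)/1.0550 = 1.51646
z = sin θ / κ = 0.80010/1.0550 = 0.75839
x = ρ cos φ = 1.51646 × cos(180.91°) = -1.51627
y = ρ sin φ = 1.51646 × sin(180.91°) = -0.02408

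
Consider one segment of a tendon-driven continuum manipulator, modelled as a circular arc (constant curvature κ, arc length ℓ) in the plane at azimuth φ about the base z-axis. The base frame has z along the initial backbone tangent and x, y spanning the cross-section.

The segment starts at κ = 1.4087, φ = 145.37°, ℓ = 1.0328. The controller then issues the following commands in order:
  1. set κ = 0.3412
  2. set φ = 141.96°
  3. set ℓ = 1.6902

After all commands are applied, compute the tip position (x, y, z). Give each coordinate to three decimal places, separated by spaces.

-0.373 0.292 1.598

initial: κ=1.4087, φ=145.37°, ℓ=1.0328
cmd 1: set κ=0.3412 → (κ,φ,ℓ)=(0.3412,145.37°,1.0328) → tip=(-0.1482,0.1023,1.0116)
cmd 2: set φ=141.96° → (κ,φ,ℓ)=(0.3412,141.96°,1.0328) → tip=(-0.1418,0.1110,1.0116)
cmd 3: set ℓ=1.6902 → (κ,φ,ℓ)=(0.3412,141.96°,1.6902) → tip=(-0.3733,0.2921,1.5981)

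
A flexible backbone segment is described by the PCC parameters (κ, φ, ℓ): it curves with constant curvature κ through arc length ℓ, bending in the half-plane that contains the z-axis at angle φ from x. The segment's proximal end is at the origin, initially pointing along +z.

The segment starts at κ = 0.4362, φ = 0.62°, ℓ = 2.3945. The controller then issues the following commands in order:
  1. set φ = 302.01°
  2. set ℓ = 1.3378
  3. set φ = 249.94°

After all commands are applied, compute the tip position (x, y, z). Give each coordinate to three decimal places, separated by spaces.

initial: κ=0.4362, φ=0.62°, ℓ=2.3945
cmd 1: set φ=302.01° → (κ,φ,ℓ)=(0.4362,302.01°,2.3945) → tip=(0.6047,-0.9674,1.9823)
cmd 2: set ℓ=1.3378 → (κ,φ,ℓ)=(0.4362,302.01°,1.3378) → tip=(0.2011,-0.3217,1.2632)
cmd 3: set φ=249.94° → (κ,φ,ℓ)=(0.4362,249.94°,1.3378) → tip=(-0.1301,-0.3564,1.2632)

-0.130 -0.356 1.263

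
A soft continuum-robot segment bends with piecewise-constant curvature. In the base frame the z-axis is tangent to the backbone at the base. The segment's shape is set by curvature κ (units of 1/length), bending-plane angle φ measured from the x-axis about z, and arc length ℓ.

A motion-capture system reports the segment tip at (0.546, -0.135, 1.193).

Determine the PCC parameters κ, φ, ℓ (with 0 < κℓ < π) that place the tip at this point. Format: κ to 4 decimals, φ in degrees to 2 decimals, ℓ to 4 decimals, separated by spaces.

0.6466 346.11 1.3626

ρ = √(x²+y²) = √(0.546² + -0.135²) = 0.56244
φ = atan2(y, x) mod 360° = atan2(-0.135, 0.546) = 346.1120°
|p|² = ρ² + z² = 0.56244² + 1.193² = 1.73959
κ = 2ρ / |p|² = 2×0.56244 / 1.73959 = 0.64664
θ = 2·atan2(ρ, z) = 2·atan2(0.56244, 1.193) = 0.88110 rad
ℓ = θ/κ = 0.88110/0.64664 = 1.36259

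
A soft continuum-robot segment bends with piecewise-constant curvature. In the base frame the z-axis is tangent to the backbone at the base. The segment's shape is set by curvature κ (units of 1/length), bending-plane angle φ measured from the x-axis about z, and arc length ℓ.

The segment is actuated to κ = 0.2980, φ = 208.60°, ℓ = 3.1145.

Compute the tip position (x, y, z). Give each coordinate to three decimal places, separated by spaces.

θ = κ·ℓ = 0.2980 × 3.1145 = 0.92812 rad
ρ = (1 − cos θ)/κ = (1 − 0.59934)/0.2980 = 1.34450
z = sin θ / κ = 0.80050/0.2980 = 2.68623
x = ρ cos φ = 1.34450 × cos(208.60°) = -1.18045
y = ρ sin φ = 1.34450 × sin(208.60°) = -0.64360

-1.180 -0.644 2.686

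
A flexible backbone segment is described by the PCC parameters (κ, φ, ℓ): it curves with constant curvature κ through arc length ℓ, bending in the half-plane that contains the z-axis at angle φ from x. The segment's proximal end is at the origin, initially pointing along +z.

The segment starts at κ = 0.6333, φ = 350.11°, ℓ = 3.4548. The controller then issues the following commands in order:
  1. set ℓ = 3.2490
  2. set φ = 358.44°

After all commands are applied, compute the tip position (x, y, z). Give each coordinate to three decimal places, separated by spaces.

initial: κ=0.6333, φ=350.11°, ℓ=3.4548
cmd 1: set ℓ=3.2490 → (κ,φ,ℓ)=(0.6333,350.11°,3.2490) → tip=(2.2833,-0.3981,1.3956)
cmd 2: set φ=358.44° → (κ,φ,ℓ)=(0.6333,358.44°,3.2490) → tip=(2.3168,-0.0631,1.3956)

2.317 -0.063 1.396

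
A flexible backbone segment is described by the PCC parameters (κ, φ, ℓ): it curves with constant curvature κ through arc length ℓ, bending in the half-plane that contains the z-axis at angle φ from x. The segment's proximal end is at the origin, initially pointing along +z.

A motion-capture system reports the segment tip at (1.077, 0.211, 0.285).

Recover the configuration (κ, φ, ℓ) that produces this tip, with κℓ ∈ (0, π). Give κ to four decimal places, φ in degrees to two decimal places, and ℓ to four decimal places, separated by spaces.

1.7072 11.08 1.5425

ρ = √(x²+y²) = √(1.077² + 0.211²) = 1.09747
φ = atan2(y, x) mod 360° = atan2(0.211, 1.077) = 11.0847°
|p|² = ρ² + z² = 1.09747² + 0.285² = 1.28567
κ = 2ρ / |p|² = 2×1.09747 / 1.28567 = 1.70723
θ = 2·atan2(ρ, z) = 2·atan2(1.09747, 0.285) = 2.63344 rad
ℓ = θ/κ = 2.63344/1.70723 = 1.54252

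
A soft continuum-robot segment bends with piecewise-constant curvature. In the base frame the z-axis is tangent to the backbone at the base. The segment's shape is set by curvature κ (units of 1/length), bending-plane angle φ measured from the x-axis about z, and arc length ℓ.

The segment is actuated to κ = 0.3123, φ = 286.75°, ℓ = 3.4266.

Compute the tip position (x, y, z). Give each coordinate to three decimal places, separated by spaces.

0.480 -1.594 2.809

θ = κ·ℓ = 0.3123 × 3.4266 = 1.07013 rad
ρ = (1 − cos θ)/κ = (1 − 0.48001)/0.3123 = 1.66503
z = sin θ / κ = 0.87726/0.3123 = 2.80903
x = ρ cos φ = 1.66503 × cos(286.75°) = 0.47985
y = ρ sin φ = 1.66503 × sin(286.75°) = -1.59438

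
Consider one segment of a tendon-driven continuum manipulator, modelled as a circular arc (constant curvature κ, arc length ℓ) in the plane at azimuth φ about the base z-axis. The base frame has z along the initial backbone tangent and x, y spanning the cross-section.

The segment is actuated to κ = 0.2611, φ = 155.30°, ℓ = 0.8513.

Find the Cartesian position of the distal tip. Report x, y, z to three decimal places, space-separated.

-0.086 0.039 0.844

θ = κ·ℓ = 0.2611 × 0.8513 = 0.22227 rad
ρ = (1 − cos θ)/κ = (1 − 0.97540)/0.2611 = 0.09422
z = sin θ / κ = 0.22045/0.2611 = 0.84431
x = ρ cos φ = 0.09422 × cos(155.30°) = -0.08560
y = ρ sin φ = 0.09422 × sin(155.30°) = 0.03937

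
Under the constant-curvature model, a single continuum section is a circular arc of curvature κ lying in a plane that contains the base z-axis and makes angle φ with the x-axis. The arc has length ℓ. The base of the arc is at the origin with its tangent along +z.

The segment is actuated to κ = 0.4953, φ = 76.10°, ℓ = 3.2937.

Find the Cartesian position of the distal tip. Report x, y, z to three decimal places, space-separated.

θ = κ·ℓ = 0.4953 × 3.2937 = 1.63137 rad
ρ = (1 − cos θ)/κ = (1 − -0.06054)/0.4953 = 2.14120
z = sin θ / κ = 0.99817/0.4953 = 2.01528
x = ρ cos φ = 2.14120 × cos(76.10°) = 0.51438
y = ρ sin φ = 2.14120 × sin(76.10°) = 2.07850

0.514 2.078 2.015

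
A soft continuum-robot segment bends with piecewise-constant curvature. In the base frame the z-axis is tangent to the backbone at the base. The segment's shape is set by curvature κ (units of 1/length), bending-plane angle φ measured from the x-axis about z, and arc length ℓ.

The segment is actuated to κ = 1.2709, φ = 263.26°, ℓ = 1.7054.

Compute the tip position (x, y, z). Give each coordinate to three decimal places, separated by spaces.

-0.144 -1.220 0.651

θ = κ·ℓ = 1.2709 × 1.7054 = 2.16739 rad
ρ = (1 − cos θ)/κ = (1 − -0.56183)/1.2709 = 1.22892
z = sin θ / κ = 0.82725/1.2709 = 0.65092
x = ρ cos φ = 1.22892 × cos(263.26°) = -0.14423
y = ρ sin φ = 1.22892 × sin(263.26°) = -1.22042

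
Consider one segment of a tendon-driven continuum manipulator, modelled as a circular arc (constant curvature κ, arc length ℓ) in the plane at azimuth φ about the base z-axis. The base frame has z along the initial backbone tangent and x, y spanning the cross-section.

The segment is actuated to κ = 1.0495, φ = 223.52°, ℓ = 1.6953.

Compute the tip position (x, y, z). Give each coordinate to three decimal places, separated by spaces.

-0.834 -0.792 0.932

θ = κ·ℓ = 1.0495 × 1.6953 = 1.77922 rad
ρ = (1 − cos θ)/κ = (1 − -0.20692)/1.0495 = 1.14999
z = sin θ / κ = 0.97836/1.0495 = 0.93221
x = ρ cos φ = 1.14999 × cos(223.52°) = -0.83390
y = ρ sin φ = 1.14999 × sin(223.52°) = -0.79189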